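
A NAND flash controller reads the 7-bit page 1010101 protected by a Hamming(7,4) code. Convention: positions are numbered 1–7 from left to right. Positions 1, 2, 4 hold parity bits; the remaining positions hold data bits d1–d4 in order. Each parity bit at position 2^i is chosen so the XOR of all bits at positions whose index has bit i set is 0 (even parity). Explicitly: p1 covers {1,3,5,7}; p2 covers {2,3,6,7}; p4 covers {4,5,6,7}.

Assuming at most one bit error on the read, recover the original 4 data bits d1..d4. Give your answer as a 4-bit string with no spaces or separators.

1101

s1 (pos 1,3,5,7): 1⊕1⊕1⊕1 = 0
s2 (pos 2,3,6,7): 0⊕1⊕0⊕1 = 0
s4 (pos 4,5,6,7): 0⊕1⊕0⊕1 = 0
Syndrome s4…s1 = 000 → no error.
Read data bits from positions 3,5,6,7: 1101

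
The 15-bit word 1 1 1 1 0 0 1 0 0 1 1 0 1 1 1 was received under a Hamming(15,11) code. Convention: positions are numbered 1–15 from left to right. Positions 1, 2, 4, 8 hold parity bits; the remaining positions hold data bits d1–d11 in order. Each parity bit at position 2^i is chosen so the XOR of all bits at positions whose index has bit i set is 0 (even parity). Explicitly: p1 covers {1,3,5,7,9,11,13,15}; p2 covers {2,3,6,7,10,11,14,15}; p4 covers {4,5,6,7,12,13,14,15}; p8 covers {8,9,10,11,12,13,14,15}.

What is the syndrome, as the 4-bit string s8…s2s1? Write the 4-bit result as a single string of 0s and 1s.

s1 (pos 1,3,5,7,9,11,13,15): 1⊕1⊕0⊕1⊕0⊕1⊕1⊕1 = 0
s2 (pos 2,3,6,7,10,11,14,15): 1⊕1⊕0⊕1⊕1⊕1⊕1⊕1 = 1
s4 (pos 4,5,6,7,12,13,14,15): 1⊕0⊕0⊕1⊕0⊕1⊕1⊕1 = 1
s8 (pos 8,9,10,11,12,13,14,15): 0⊕0⊕1⊕1⊕0⊕1⊕1⊕1 = 1
Syndrome s8…s1 = 1110 → error at position 14.

1110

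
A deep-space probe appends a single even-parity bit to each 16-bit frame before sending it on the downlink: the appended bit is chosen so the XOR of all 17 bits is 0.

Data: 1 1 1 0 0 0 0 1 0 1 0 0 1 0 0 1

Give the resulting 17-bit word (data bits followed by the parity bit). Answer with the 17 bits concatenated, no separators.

XOR of the 16 data bits: 1⊕1⊕1⊕0⊕0⊕0⊕0⊕1⊕0⊕1⊕0⊕0⊕1⊕0⊕0⊕1 = 1
Parity bit = 1 (so all 17 bits XOR to 0).

11100001010010011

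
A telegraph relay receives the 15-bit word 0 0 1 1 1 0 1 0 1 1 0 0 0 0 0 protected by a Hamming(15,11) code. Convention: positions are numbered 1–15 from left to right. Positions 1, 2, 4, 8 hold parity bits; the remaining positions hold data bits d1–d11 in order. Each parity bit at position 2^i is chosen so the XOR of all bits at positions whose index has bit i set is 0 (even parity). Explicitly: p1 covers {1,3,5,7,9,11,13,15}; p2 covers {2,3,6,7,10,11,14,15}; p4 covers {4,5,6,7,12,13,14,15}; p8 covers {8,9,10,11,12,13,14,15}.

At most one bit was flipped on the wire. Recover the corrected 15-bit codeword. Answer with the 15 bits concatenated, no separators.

001111101100000

s1 (pos 1,3,5,7,9,11,13,15): 0⊕1⊕1⊕1⊕1⊕0⊕0⊕0 = 0
s2 (pos 2,3,6,7,10,11,14,15): 0⊕1⊕0⊕1⊕1⊕0⊕0⊕0 = 1
s4 (pos 4,5,6,7,12,13,14,15): 1⊕1⊕0⊕1⊕0⊕0⊕0⊕0 = 1
s8 (pos 8,9,10,11,12,13,14,15): 0⊕1⊕1⊕0⊕0⊕0⊕0⊕0 = 0
Syndrome s8…s1 = 0110 → error at position 6.
Flip position 6: 001110101100000 → 001111101100000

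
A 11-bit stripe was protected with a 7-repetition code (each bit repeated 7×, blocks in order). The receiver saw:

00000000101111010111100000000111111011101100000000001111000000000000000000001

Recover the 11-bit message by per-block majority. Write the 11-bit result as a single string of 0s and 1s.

Block 1 (0000000): 0 ones → 0
Block 2 (0101111): 5 ones → 1
Block 3 (0101111): 5 ones → 1
Block 4 (0000000): 0 ones → 0
Block 5 (0111111): 6 ones → 1
Block 6 (0111011): 5 ones → 1
Block 7 (0000000): 0 ones → 0
Block 8 (0001111): 4 ones → 1
Block 9 (0000000): 0 ones → 0
Block 10 (0000000): 0 ones → 0
Block 11 (0000001): 1 one → 0

01101101000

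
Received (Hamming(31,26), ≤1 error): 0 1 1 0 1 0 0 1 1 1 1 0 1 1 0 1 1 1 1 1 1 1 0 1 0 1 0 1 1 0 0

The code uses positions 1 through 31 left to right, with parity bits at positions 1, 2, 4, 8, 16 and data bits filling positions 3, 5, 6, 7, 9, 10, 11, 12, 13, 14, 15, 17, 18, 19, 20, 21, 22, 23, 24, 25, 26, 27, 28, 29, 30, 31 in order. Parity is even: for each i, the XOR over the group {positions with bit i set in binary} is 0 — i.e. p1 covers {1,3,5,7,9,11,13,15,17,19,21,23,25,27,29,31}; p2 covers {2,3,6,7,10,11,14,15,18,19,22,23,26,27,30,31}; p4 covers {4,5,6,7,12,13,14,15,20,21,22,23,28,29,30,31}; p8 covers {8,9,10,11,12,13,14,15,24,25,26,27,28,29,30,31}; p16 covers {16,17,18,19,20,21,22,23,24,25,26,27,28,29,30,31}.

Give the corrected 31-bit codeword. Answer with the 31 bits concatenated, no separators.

0110100111101101110111010101100

s1 (pos 1,3,5,7,9,11,13,15,17,19,21,23,25,27,29,31): 0⊕1⊕1⊕0⊕1⊕1⊕1⊕0⊕1⊕1⊕1⊕0⊕0⊕0⊕1⊕0 = 1
s2 (pos 2,3,6,7,10,11,14,15,18,19,22,23,26,27,30,31): 1⊕1⊕0⊕0⊕1⊕1⊕1⊕0⊕1⊕1⊕1⊕0⊕1⊕0⊕0⊕0 = 1
s4 (pos 4,5,6,7,12,13,14,15,20,21,22,23,28,29,30,31): 0⊕1⊕0⊕0⊕0⊕1⊕1⊕0⊕1⊕1⊕1⊕0⊕1⊕1⊕0⊕0 = 0
s8 (pos 8,9,10,11,12,13,14,15,24,25,26,27,28,29,30,31): 1⊕1⊕1⊕1⊕0⊕1⊕1⊕0⊕1⊕0⊕1⊕0⊕1⊕1⊕0⊕0 = 0
s16 (pos 16,17,18,19,20,21,22,23,24,25,26,27,28,29,30,31): 1⊕1⊕1⊕1⊕1⊕1⊕1⊕0⊕1⊕0⊕1⊕0⊕1⊕1⊕0⊕0 = 1
Syndrome s16…s1 = 10011 → error at position 19.
Flip position 19: 0110100111101101111111010101100 → 0110100111101101110111010101100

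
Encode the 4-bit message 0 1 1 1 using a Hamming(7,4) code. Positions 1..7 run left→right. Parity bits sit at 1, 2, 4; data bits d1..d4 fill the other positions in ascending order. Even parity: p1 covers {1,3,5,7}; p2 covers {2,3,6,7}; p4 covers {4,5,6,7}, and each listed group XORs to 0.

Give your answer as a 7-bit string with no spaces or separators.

0001111

Place data at non-parity positions: p1 p2 0 p4 1 1 1
p1 (pos 1,3,5,7): XOR of data positions = 0⊕1⊕1 = 0
p2 (pos 2,3,6,7): XOR of data positions = 0⊕1⊕1 = 0
p4 (pos 4,5,6,7): XOR of data positions = 1⊕1⊕1 = 1
Codeword: 0001111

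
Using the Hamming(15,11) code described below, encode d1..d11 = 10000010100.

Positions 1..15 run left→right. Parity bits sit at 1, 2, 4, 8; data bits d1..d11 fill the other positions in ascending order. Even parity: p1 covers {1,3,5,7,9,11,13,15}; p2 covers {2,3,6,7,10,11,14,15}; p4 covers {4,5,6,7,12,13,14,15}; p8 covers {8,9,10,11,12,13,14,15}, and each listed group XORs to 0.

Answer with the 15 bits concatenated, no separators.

Place data at non-parity positions: p1 p2 1 p4 0 0 0 p8 0 0 1 0 1 0 0
p1 (pos 1,3,5,7,9,11,13,15): XOR of data positions = 1⊕0⊕0⊕0⊕1⊕1⊕0 = 1
p2 (pos 2,3,6,7,10,11,14,15): XOR of data positions = 1⊕0⊕0⊕0⊕1⊕0⊕0 = 0
p4 (pos 4,5,6,7,12,13,14,15): XOR of data positions = 0⊕0⊕0⊕0⊕1⊕0⊕0 = 1
p8 (pos 8,9,10,11,12,13,14,15): XOR of data positions = 0⊕0⊕1⊕0⊕1⊕0⊕0 = 0
Codeword: 101100000010100

101100000010100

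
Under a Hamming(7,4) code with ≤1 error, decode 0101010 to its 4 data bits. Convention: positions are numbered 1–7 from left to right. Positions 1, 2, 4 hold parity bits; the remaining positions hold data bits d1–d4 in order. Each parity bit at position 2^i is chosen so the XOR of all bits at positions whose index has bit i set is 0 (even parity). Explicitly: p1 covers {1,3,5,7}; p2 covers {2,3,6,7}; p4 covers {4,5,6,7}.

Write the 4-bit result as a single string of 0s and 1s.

0010

s1 (pos 1,3,5,7): 0⊕0⊕0⊕0 = 0
s2 (pos 2,3,6,7): 1⊕0⊕1⊕0 = 0
s4 (pos 4,5,6,7): 1⊕0⊕1⊕0 = 0
Syndrome s4…s1 = 000 → no error.
Read data bits from positions 3,5,6,7: 0010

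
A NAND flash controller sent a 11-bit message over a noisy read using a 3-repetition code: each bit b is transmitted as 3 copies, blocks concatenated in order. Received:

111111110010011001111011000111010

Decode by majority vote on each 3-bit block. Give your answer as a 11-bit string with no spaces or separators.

11101011010

Block 1 (111): 3 ones → 1
Block 2 (111): 3 ones → 1
Block 3 (110): 2 ones → 1
Block 4 (010): 1 one → 0
Block 5 (011): 2 ones → 1
Block 6 (001): 1 one → 0
Block 7 (111): 3 ones → 1
Block 8 (011): 2 ones → 1
Block 9 (000): 0 ones → 0
Block 10 (111): 3 ones → 1
Block 11 (010): 1 one → 0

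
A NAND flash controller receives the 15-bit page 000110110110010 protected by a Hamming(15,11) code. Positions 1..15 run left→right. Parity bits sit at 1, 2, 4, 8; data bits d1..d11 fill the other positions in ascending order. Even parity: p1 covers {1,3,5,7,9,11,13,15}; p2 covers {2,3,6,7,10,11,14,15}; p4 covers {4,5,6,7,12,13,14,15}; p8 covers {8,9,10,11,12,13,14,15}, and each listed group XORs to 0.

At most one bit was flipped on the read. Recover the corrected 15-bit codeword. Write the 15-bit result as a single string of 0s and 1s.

s1 (pos 1,3,5,7,9,11,13,15): 0⊕0⊕1⊕1⊕0⊕1⊕0⊕0 = 1
s2 (pos 2,3,6,7,10,11,14,15): 0⊕0⊕0⊕1⊕1⊕1⊕1⊕0 = 0
s4 (pos 4,5,6,7,12,13,14,15): 1⊕1⊕0⊕1⊕0⊕0⊕1⊕0 = 0
s8 (pos 8,9,10,11,12,13,14,15): 1⊕0⊕1⊕1⊕0⊕0⊕1⊕0 = 0
Syndrome s8…s1 = 0001 → error at position 1.
Flip position 1: 000110110110010 → 100110110110010

100110110110010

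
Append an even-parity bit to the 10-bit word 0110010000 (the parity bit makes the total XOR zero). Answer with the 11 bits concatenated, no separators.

01100100001

XOR of the 10 data bits: 0⊕1⊕1⊕0⊕0⊕1⊕0⊕0⊕0⊕0 = 1
Parity bit = 1 (so all 11 bits XOR to 0).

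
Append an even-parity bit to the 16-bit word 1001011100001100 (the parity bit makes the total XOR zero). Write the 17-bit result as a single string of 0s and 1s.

10010111000011001

XOR of the 16 data bits: 1⊕0⊕0⊕1⊕0⊕1⊕1⊕1⊕0⊕0⊕0⊕0⊕1⊕1⊕0⊕0 = 1
Parity bit = 1 (so all 17 bits XOR to 0).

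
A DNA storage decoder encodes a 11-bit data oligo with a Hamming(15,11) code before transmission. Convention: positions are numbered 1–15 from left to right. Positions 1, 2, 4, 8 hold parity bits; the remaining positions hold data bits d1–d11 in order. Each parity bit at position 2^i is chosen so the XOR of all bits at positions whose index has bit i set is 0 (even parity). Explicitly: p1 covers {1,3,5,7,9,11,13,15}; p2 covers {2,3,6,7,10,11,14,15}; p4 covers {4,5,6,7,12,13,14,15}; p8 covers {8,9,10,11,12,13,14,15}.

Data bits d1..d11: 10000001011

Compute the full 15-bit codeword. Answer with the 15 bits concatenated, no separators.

Place data at non-parity positions: p1 p2 1 p4 0 0 0 p8 0 0 0 1 0 1 1
p1 (pos 1,3,5,7,9,11,13,15): XOR of data positions = 1⊕0⊕0⊕0⊕0⊕0⊕1 = 0
p2 (pos 2,3,6,7,10,11,14,15): XOR of data positions = 1⊕0⊕0⊕0⊕0⊕1⊕1 = 1
p4 (pos 4,5,6,7,12,13,14,15): XOR of data positions = 0⊕0⊕0⊕1⊕0⊕1⊕1 = 1
p8 (pos 8,9,10,11,12,13,14,15): XOR of data positions = 0⊕0⊕0⊕1⊕0⊕1⊕1 = 1
Codeword: 011100010001011

011100010001011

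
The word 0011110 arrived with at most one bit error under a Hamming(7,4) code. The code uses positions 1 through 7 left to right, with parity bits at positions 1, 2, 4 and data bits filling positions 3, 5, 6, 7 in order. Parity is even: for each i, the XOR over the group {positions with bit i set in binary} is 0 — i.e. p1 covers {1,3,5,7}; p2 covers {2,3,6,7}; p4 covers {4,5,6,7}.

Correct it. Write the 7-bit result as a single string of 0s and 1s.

s1 (pos 1,3,5,7): 0⊕1⊕1⊕0 = 0
s2 (pos 2,3,6,7): 0⊕1⊕1⊕0 = 0
s4 (pos 4,5,6,7): 1⊕1⊕1⊕0 = 1
Syndrome s4…s1 = 100 → error at position 4.
Flip position 4: 0011110 → 0010110

0010110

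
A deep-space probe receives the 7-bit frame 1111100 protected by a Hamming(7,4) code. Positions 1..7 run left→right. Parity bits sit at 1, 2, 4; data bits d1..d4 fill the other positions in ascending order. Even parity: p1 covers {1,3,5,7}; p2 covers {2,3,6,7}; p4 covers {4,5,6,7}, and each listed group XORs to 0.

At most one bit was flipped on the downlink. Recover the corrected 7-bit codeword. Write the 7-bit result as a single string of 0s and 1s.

s1 (pos 1,3,5,7): 1⊕1⊕1⊕0 = 1
s2 (pos 2,3,6,7): 1⊕1⊕0⊕0 = 0
s4 (pos 4,5,6,7): 1⊕1⊕0⊕0 = 0
Syndrome s4…s1 = 001 → error at position 1.
Flip position 1: 1111100 → 0111100

0111100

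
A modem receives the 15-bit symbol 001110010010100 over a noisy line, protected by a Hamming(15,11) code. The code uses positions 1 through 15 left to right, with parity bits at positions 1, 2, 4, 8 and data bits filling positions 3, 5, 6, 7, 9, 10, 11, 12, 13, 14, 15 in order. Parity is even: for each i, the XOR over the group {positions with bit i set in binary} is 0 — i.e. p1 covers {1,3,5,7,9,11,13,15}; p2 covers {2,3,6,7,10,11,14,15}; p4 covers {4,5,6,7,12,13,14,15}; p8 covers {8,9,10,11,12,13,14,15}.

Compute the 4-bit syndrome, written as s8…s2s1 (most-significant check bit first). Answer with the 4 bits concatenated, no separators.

s1 (pos 1,3,5,7,9,11,13,15): 0⊕1⊕1⊕0⊕0⊕1⊕1⊕0 = 0
s2 (pos 2,3,6,7,10,11,14,15): 0⊕1⊕0⊕0⊕0⊕1⊕0⊕0 = 0
s4 (pos 4,5,6,7,12,13,14,15): 1⊕1⊕0⊕0⊕0⊕1⊕0⊕0 = 1
s8 (pos 8,9,10,11,12,13,14,15): 1⊕0⊕0⊕1⊕0⊕1⊕0⊕0 = 1
Syndrome s8…s1 = 1100 → error at position 12.

1100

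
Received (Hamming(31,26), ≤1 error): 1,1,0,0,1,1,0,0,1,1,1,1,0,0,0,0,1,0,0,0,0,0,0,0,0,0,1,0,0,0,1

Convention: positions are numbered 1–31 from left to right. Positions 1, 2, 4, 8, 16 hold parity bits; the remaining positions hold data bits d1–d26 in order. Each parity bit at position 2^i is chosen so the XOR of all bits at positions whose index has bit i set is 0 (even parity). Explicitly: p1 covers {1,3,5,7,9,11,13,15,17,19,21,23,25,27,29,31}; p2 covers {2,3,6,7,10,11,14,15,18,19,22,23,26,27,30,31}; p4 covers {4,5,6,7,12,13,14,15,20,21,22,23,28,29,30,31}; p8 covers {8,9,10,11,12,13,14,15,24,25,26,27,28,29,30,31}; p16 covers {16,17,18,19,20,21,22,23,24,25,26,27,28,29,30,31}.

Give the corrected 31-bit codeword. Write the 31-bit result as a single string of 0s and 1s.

s1 (pos 1,3,5,7,9,11,13,15,17,19,21,23,25,27,29,31): 1⊕0⊕1⊕0⊕1⊕1⊕0⊕0⊕1⊕0⊕0⊕0⊕0⊕1⊕0⊕1 = 1
s2 (pos 2,3,6,7,10,11,14,15,18,19,22,23,26,27,30,31): 1⊕0⊕1⊕0⊕1⊕1⊕0⊕0⊕0⊕0⊕0⊕0⊕0⊕1⊕0⊕1 = 0
s4 (pos 4,5,6,7,12,13,14,15,20,21,22,23,28,29,30,31): 0⊕1⊕1⊕0⊕1⊕0⊕0⊕0⊕0⊕0⊕0⊕0⊕0⊕0⊕0⊕1 = 0
s8 (pos 8,9,10,11,12,13,14,15,24,25,26,27,28,29,30,31): 0⊕1⊕1⊕1⊕1⊕0⊕0⊕0⊕0⊕0⊕0⊕1⊕0⊕0⊕0⊕1 = 0
s16 (pos 16,17,18,19,20,21,22,23,24,25,26,27,28,29,30,31): 0⊕1⊕0⊕0⊕0⊕0⊕0⊕0⊕0⊕0⊕0⊕1⊕0⊕0⊕0⊕1 = 1
Syndrome s16…s1 = 10001 → error at position 17.
Flip position 17: 1100110011110000100000000010001 → 1100110011110000000000000010001

1100110011110000000000000010001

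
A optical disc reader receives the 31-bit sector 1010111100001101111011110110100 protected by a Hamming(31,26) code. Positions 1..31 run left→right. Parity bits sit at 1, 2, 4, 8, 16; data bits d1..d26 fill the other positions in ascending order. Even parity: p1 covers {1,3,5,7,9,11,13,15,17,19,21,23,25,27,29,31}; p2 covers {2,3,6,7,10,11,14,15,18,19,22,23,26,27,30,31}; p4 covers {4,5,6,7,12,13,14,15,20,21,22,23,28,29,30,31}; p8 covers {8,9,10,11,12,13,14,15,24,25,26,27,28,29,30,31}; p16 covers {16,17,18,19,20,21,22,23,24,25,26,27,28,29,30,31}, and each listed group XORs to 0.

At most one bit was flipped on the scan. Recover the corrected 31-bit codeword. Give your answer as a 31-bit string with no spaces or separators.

1010111100001101111011110110000

s1 (pos 1,3,5,7,9,11,13,15,17,19,21,23,25,27,29,31): 1⊕1⊕1⊕1⊕0⊕0⊕1⊕0⊕1⊕1⊕1⊕1⊕0⊕1⊕1⊕0 = 1
s2 (pos 2,3,6,7,10,11,14,15,18,19,22,23,26,27,30,31): 0⊕1⊕1⊕1⊕0⊕0⊕1⊕0⊕1⊕1⊕1⊕1⊕1⊕1⊕0⊕0 = 0
s4 (pos 4,5,6,7,12,13,14,15,20,21,22,23,28,29,30,31): 0⊕1⊕1⊕1⊕0⊕1⊕1⊕0⊕0⊕1⊕1⊕1⊕0⊕1⊕0⊕0 = 1
s8 (pos 8,9,10,11,12,13,14,15,24,25,26,27,28,29,30,31): 1⊕0⊕0⊕0⊕0⊕1⊕1⊕0⊕1⊕0⊕1⊕1⊕0⊕1⊕0⊕0 = 1
s16 (pos 16,17,18,19,20,21,22,23,24,25,26,27,28,29,30,31): 1⊕1⊕1⊕1⊕0⊕1⊕1⊕1⊕1⊕0⊕1⊕1⊕0⊕1⊕0⊕0 = 1
Syndrome s16…s1 = 11101 → error at position 29.
Flip position 29: 1010111100001101111011110110100 → 1010111100001101111011110110000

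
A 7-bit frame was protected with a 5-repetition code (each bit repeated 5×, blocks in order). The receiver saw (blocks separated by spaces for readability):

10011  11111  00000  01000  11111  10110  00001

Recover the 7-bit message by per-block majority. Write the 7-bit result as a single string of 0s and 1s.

Block 1 (10011): 3 ones → 1
Block 2 (11111): 5 ones → 1
Block 3 (00000): 0 ones → 0
Block 4 (01000): 1 one → 0
Block 5 (11111): 5 ones → 1
Block 6 (10110): 3 ones → 1
Block 7 (00001): 1 one → 0

1100110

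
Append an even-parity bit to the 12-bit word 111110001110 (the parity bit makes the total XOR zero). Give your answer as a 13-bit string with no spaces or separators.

XOR of the 12 data bits: 1⊕1⊕1⊕1⊕1⊕0⊕0⊕0⊕1⊕1⊕1⊕0 = 0
Parity bit = 0 (so all 13 bits XOR to 0).

1111100011100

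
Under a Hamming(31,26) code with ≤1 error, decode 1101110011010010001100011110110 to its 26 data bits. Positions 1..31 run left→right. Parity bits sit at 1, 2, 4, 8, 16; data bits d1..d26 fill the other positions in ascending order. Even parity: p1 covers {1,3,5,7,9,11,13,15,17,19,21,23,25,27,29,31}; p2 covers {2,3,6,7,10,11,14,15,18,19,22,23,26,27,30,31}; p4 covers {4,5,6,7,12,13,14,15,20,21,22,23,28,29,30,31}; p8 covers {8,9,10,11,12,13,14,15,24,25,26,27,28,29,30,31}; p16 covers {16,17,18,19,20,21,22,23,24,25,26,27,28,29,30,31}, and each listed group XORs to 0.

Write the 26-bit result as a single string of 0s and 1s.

01101101001001100011110110

s1 (pos 1,3,5,7,9,11,13,15,17,19,21,23,25,27,29,31): 1⊕0⊕1⊕0⊕1⊕0⊕0⊕1⊕0⊕1⊕0⊕0⊕1⊕1⊕1⊕0 = 0
s2 (pos 2,3,6,7,10,11,14,15,18,19,22,23,26,27,30,31): 1⊕0⊕1⊕0⊕1⊕0⊕0⊕1⊕0⊕1⊕0⊕0⊕1⊕1⊕1⊕0 = 0
s4 (pos 4,5,6,7,12,13,14,15,20,21,22,23,28,29,30,31): 1⊕1⊕1⊕0⊕1⊕0⊕0⊕1⊕1⊕0⊕0⊕0⊕0⊕1⊕1⊕0 = 0
s8 (pos 8,9,10,11,12,13,14,15,24,25,26,27,28,29,30,31): 0⊕1⊕1⊕0⊕1⊕0⊕0⊕1⊕1⊕1⊕1⊕1⊕0⊕1⊕1⊕0 = 0
s16 (pos 16,17,18,19,20,21,22,23,24,25,26,27,28,29,30,31): 0⊕0⊕0⊕1⊕1⊕0⊕0⊕0⊕1⊕1⊕1⊕1⊕0⊕1⊕1⊕0 = 0
Syndrome s16…s1 = 00000 → no error.
Read data bits from positions 3,5,6,7,9,10,11,12,13,14,15,17,18,19,20,21,22,23,24,25,26,27,28,29,30,31: 01101101001001100011110110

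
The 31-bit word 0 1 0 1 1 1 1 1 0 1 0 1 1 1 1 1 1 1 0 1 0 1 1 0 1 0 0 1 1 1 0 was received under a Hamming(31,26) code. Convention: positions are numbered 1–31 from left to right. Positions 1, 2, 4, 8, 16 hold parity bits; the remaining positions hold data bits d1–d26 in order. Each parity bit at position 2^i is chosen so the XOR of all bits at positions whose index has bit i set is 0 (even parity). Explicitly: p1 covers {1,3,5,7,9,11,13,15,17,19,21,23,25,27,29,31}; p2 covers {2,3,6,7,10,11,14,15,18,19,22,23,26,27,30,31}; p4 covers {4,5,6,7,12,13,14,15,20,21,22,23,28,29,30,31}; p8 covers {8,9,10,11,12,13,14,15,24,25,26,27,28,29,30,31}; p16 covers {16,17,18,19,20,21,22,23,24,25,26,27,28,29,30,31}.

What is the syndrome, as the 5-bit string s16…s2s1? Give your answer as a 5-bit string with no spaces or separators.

00000

s1 (pos 1,3,5,7,9,11,13,15,17,19,21,23,25,27,29,31): 0⊕0⊕1⊕1⊕0⊕0⊕1⊕1⊕1⊕0⊕0⊕1⊕1⊕0⊕1⊕0 = 0
s2 (pos 2,3,6,7,10,11,14,15,18,19,22,23,26,27,30,31): 1⊕0⊕1⊕1⊕1⊕0⊕1⊕1⊕1⊕0⊕1⊕1⊕0⊕0⊕1⊕0 = 0
s4 (pos 4,5,6,7,12,13,14,15,20,21,22,23,28,29,30,31): 1⊕1⊕1⊕1⊕1⊕1⊕1⊕1⊕1⊕0⊕1⊕1⊕1⊕1⊕1⊕0 = 0
s8 (pos 8,9,10,11,12,13,14,15,24,25,26,27,28,29,30,31): 1⊕0⊕1⊕0⊕1⊕1⊕1⊕1⊕0⊕1⊕0⊕0⊕1⊕1⊕1⊕0 = 0
s16 (pos 16,17,18,19,20,21,22,23,24,25,26,27,28,29,30,31): 1⊕1⊕1⊕0⊕1⊕0⊕1⊕1⊕0⊕1⊕0⊕0⊕1⊕1⊕1⊕0 = 0
Syndrome s16…s1 = 00000 → no error.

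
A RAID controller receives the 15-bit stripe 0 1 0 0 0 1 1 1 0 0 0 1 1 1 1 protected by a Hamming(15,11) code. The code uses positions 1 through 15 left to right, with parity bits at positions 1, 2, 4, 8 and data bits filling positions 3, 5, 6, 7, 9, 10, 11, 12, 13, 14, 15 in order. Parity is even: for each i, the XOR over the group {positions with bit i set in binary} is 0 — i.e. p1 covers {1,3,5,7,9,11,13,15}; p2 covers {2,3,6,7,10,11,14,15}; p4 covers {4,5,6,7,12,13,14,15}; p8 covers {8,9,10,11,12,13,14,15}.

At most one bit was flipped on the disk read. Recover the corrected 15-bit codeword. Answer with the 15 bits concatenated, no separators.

010001110011111

s1 (pos 1,3,5,7,9,11,13,15): 0⊕0⊕0⊕1⊕0⊕0⊕1⊕1 = 1
s2 (pos 2,3,6,7,10,11,14,15): 1⊕0⊕1⊕1⊕0⊕0⊕1⊕1 = 1
s4 (pos 4,5,6,7,12,13,14,15): 0⊕0⊕1⊕1⊕1⊕1⊕1⊕1 = 0
s8 (pos 8,9,10,11,12,13,14,15): 1⊕0⊕0⊕0⊕1⊕1⊕1⊕1 = 1
Syndrome s8…s1 = 1011 → error at position 11.
Flip position 11: 010001110001111 → 010001110011111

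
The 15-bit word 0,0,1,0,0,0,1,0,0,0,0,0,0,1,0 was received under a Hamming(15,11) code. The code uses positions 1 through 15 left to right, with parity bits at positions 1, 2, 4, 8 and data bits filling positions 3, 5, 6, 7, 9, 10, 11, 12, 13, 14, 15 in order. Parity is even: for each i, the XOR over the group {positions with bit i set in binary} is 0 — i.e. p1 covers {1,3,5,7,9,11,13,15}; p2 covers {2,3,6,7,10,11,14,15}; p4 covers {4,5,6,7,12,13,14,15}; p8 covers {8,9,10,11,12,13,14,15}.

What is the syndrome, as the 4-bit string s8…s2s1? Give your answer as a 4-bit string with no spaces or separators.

s1 (pos 1,3,5,7,9,11,13,15): 0⊕1⊕0⊕1⊕0⊕0⊕0⊕0 = 0
s2 (pos 2,3,6,7,10,11,14,15): 0⊕1⊕0⊕1⊕0⊕0⊕1⊕0 = 1
s4 (pos 4,5,6,7,12,13,14,15): 0⊕0⊕0⊕1⊕0⊕0⊕1⊕0 = 0
s8 (pos 8,9,10,11,12,13,14,15): 0⊕0⊕0⊕0⊕0⊕0⊕1⊕0 = 1
Syndrome s8…s1 = 1010 → error at position 10.

1010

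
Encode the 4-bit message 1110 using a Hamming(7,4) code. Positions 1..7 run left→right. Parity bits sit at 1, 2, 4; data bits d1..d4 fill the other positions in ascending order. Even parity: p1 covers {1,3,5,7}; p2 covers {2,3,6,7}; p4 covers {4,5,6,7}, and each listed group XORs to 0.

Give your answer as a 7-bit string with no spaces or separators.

Place data at non-parity positions: p1 p2 1 p4 1 1 0
p1 (pos 1,3,5,7): XOR of data positions = 1⊕1⊕0 = 0
p2 (pos 2,3,6,7): XOR of data positions = 1⊕1⊕0 = 0
p4 (pos 4,5,6,7): XOR of data positions = 1⊕1⊕0 = 0
Codeword: 0010110

0010110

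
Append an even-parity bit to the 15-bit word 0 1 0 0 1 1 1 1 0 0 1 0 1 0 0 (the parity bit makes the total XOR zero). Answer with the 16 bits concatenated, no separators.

0100111100101001

XOR of the 15 data bits: 0⊕1⊕0⊕0⊕1⊕1⊕1⊕1⊕0⊕0⊕1⊕0⊕1⊕0⊕0 = 1
Parity bit = 1 (so all 16 bits XOR to 0).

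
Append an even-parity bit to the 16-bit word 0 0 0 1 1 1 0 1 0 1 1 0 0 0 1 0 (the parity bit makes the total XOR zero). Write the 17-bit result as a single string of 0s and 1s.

XOR of the 16 data bits: 0⊕0⊕0⊕1⊕1⊕1⊕0⊕1⊕0⊕1⊕1⊕0⊕0⊕0⊕1⊕0 = 1
Parity bit = 1 (so all 17 bits XOR to 0).

00011101011000101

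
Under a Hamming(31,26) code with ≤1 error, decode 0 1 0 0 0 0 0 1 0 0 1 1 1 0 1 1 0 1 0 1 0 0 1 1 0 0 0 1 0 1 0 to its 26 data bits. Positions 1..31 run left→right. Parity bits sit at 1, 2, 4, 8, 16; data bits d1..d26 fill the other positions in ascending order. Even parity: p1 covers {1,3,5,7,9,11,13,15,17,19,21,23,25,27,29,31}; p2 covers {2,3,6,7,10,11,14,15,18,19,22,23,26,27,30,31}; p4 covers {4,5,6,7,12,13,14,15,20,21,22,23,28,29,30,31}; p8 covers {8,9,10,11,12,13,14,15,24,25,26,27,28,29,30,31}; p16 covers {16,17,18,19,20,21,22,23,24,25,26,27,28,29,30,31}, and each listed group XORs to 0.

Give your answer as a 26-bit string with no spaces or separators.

s1 (pos 1,3,5,7,9,11,13,15,17,19,21,23,25,27,29,31): 0⊕0⊕0⊕0⊕0⊕1⊕1⊕1⊕0⊕0⊕0⊕1⊕0⊕0⊕0⊕0 = 0
s2 (pos 2,3,6,7,10,11,14,15,18,19,22,23,26,27,30,31): 1⊕0⊕0⊕0⊕0⊕1⊕0⊕1⊕1⊕0⊕0⊕1⊕0⊕0⊕1⊕0 = 0
s4 (pos 4,5,6,7,12,13,14,15,20,21,22,23,28,29,30,31): 0⊕0⊕0⊕0⊕1⊕1⊕0⊕1⊕1⊕0⊕0⊕1⊕1⊕0⊕1⊕0 = 1
s8 (pos 8,9,10,11,12,13,14,15,24,25,26,27,28,29,30,31): 1⊕0⊕0⊕1⊕1⊕1⊕0⊕1⊕1⊕0⊕0⊕0⊕1⊕0⊕1⊕0 = 0
s16 (pos 16,17,18,19,20,21,22,23,24,25,26,27,28,29,30,31): 1⊕0⊕1⊕0⊕1⊕0⊕0⊕1⊕1⊕0⊕0⊕0⊕1⊕0⊕1⊕0 = 1
Syndrome s16…s1 = 10100 → error at position 20.
Flip position 20: 0100000100111011010100110001010 → 0100000100111011010000110001010
Read data bits from positions 3,5,6,7,9,10,11,12,13,14,15,17,18,19,20,21,22,23,24,25,26,27,28,29,30,31: 00000011101010000110001010

00000011101010000110001010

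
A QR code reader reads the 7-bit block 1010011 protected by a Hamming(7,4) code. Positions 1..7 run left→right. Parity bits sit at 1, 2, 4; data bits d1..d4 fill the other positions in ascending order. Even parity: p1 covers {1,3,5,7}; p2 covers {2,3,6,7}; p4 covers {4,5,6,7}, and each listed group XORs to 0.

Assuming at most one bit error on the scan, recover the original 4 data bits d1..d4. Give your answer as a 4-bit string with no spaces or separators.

s1 (pos 1,3,5,7): 1⊕1⊕0⊕1 = 1
s2 (pos 2,3,6,7): 0⊕1⊕1⊕1 = 1
s4 (pos 4,5,6,7): 0⊕0⊕1⊕1 = 0
Syndrome s4…s1 = 011 → error at position 3.
Flip position 3: 1010011 → 1000011
Read data bits from positions 3,5,6,7: 0011

0011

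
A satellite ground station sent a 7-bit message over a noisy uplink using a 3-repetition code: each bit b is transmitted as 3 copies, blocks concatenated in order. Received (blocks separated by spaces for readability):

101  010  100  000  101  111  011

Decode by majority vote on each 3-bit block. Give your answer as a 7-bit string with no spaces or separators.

1000111

Block 1 (101): 2 ones → 1
Block 2 (010): 1 one → 0
Block 3 (100): 1 one → 0
Block 4 (000): 0 ones → 0
Block 5 (101): 2 ones → 1
Block 6 (111): 3 ones → 1
Block 7 (011): 2 ones → 1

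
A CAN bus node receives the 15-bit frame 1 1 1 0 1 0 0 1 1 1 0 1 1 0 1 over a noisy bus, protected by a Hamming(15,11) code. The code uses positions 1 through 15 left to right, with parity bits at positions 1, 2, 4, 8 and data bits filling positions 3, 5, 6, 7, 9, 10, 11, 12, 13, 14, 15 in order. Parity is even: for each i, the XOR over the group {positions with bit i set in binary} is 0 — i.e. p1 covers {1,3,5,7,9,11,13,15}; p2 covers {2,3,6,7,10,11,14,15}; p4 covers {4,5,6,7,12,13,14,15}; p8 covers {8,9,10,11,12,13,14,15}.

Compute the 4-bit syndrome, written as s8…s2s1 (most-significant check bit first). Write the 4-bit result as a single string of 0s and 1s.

s1 (pos 1,3,5,7,9,11,13,15): 1⊕1⊕1⊕0⊕1⊕0⊕1⊕1 = 0
s2 (pos 2,3,6,7,10,11,14,15): 1⊕1⊕0⊕0⊕1⊕0⊕0⊕1 = 0
s4 (pos 4,5,6,7,12,13,14,15): 0⊕1⊕0⊕0⊕1⊕1⊕0⊕1 = 0
s8 (pos 8,9,10,11,12,13,14,15): 1⊕1⊕1⊕0⊕1⊕1⊕0⊕1 = 0
Syndrome s8…s1 = 0000 → no error.

0000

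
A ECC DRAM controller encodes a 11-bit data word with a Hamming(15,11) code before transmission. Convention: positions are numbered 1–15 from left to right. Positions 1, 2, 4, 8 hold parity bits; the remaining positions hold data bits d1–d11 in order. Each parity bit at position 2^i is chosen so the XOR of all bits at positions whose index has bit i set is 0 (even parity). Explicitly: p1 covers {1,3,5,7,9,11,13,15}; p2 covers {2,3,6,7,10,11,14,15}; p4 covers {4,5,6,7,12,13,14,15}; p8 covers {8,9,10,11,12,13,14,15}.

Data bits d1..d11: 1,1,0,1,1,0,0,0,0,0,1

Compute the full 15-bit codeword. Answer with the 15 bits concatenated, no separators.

Place data at non-parity positions: p1 p2 1 p4 1 0 1 p8 1 0 0 0 0 0 1
p1 (pos 1,3,5,7,9,11,13,15): XOR of data positions = 1⊕1⊕1⊕1⊕0⊕0⊕1 = 1
p2 (pos 2,3,6,7,10,11,14,15): XOR of data positions = 1⊕0⊕1⊕0⊕0⊕0⊕1 = 1
p4 (pos 4,5,6,7,12,13,14,15): XOR of data positions = 1⊕0⊕1⊕0⊕0⊕0⊕1 = 1
p8 (pos 8,9,10,11,12,13,14,15): XOR of data positions = 1⊕0⊕0⊕0⊕0⊕0⊕1 = 0
Codeword: 111110101000001

111110101000001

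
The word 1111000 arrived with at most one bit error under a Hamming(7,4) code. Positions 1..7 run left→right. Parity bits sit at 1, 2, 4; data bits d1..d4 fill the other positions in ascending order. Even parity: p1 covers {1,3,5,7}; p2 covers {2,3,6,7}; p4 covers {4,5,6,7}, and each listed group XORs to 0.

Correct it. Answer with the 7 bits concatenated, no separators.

s1 (pos 1,3,5,7): 1⊕1⊕0⊕0 = 0
s2 (pos 2,3,6,7): 1⊕1⊕0⊕0 = 0
s4 (pos 4,5,6,7): 1⊕0⊕0⊕0 = 1
Syndrome s4…s1 = 100 → error at position 4.
Flip position 4: 1111000 → 1110000

1110000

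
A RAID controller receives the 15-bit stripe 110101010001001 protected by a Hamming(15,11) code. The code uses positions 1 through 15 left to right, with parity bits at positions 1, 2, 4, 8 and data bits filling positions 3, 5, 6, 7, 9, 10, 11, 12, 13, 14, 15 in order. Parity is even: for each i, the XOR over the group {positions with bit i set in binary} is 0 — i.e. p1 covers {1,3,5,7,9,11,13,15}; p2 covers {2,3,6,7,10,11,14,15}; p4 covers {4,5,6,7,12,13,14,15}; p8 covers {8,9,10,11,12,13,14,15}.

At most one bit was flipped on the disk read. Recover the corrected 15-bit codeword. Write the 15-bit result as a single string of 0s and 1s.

s1 (pos 1,3,5,7,9,11,13,15): 1⊕0⊕0⊕0⊕0⊕0⊕0⊕1 = 0
s2 (pos 2,3,6,7,10,11,14,15): 1⊕0⊕1⊕0⊕0⊕0⊕0⊕1 = 1
s4 (pos 4,5,6,7,12,13,14,15): 1⊕0⊕1⊕0⊕1⊕0⊕0⊕1 = 0
s8 (pos 8,9,10,11,12,13,14,15): 1⊕0⊕0⊕0⊕1⊕0⊕0⊕1 = 1
Syndrome s8…s1 = 1010 → error at position 10.
Flip position 10: 110101010001001 → 110101010101001

110101010101001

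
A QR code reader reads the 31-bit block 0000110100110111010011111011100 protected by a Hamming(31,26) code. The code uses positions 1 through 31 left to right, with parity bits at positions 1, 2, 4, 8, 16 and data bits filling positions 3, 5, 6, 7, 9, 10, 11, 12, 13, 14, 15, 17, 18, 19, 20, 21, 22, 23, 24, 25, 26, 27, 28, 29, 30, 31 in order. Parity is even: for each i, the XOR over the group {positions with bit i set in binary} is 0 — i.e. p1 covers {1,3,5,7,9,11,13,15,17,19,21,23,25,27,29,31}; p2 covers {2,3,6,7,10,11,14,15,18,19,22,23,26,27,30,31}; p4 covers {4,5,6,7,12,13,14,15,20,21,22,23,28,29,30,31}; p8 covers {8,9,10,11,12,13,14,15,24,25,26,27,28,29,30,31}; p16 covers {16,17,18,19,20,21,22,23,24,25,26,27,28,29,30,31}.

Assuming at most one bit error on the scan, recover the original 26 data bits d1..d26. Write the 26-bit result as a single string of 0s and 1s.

s1 (pos 1,3,5,7,9,11,13,15,17,19,21,23,25,27,29,31): 0⊕0⊕1⊕0⊕0⊕1⊕0⊕1⊕0⊕0⊕1⊕1⊕1⊕1⊕1⊕0 = 0
s2 (pos 2,3,6,7,10,11,14,15,18,19,22,23,26,27,30,31): 0⊕0⊕1⊕0⊕0⊕1⊕1⊕1⊕1⊕0⊕1⊕1⊕0⊕1⊕0⊕0 = 0
s4 (pos 4,5,6,7,12,13,14,15,20,21,22,23,28,29,30,31): 0⊕1⊕1⊕0⊕1⊕0⊕1⊕1⊕0⊕1⊕1⊕1⊕1⊕1⊕0⊕0 = 0
s8 (pos 8,9,10,11,12,13,14,15,24,25,26,27,28,29,30,31): 1⊕0⊕0⊕1⊕1⊕0⊕1⊕1⊕1⊕1⊕0⊕1⊕1⊕1⊕0⊕0 = 0
s16 (pos 16,17,18,19,20,21,22,23,24,25,26,27,28,29,30,31): 1⊕0⊕1⊕0⊕0⊕1⊕1⊕1⊕1⊕1⊕0⊕1⊕1⊕1⊕0⊕0 = 0
Syndrome s16…s1 = 00000 → no error.
Read data bits from positions 3,5,6,7,9,10,11,12,13,14,15,17,18,19,20,21,22,23,24,25,26,27,28,29,30,31: 01100011011010011111011100

01100011011010011111011100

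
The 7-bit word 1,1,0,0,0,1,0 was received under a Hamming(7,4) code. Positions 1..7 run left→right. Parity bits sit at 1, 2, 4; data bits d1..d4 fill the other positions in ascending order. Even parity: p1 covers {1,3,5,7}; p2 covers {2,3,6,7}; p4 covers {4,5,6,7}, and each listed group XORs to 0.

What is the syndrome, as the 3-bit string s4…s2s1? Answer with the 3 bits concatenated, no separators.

101

s1 (pos 1,3,5,7): 1⊕0⊕0⊕0 = 1
s2 (pos 2,3,6,7): 1⊕0⊕1⊕0 = 0
s4 (pos 4,5,6,7): 0⊕0⊕1⊕0 = 1
Syndrome s4…s1 = 101 → error at position 5.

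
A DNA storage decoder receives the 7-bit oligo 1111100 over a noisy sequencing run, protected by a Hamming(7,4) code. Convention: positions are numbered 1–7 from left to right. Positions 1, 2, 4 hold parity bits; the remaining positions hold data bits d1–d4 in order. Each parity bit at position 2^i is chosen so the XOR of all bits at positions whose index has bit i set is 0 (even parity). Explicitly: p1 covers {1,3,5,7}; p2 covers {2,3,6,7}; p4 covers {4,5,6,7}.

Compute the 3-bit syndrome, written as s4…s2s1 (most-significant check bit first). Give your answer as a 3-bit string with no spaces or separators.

s1 (pos 1,3,5,7): 1⊕1⊕1⊕0 = 1
s2 (pos 2,3,6,7): 1⊕1⊕0⊕0 = 0
s4 (pos 4,5,6,7): 1⊕1⊕0⊕0 = 0
Syndrome s4…s1 = 001 → error at position 1.

001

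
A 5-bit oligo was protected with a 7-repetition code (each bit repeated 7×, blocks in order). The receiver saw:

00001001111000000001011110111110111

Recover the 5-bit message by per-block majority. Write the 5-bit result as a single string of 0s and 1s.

01011

Block 1 (0000100): 1 one → 0
Block 2 (1111000): 4 ones → 1
Block 3 (0000010): 1 one → 0
Block 4 (1111011): 6 ones → 1
Block 5 (1110111): 6 ones → 1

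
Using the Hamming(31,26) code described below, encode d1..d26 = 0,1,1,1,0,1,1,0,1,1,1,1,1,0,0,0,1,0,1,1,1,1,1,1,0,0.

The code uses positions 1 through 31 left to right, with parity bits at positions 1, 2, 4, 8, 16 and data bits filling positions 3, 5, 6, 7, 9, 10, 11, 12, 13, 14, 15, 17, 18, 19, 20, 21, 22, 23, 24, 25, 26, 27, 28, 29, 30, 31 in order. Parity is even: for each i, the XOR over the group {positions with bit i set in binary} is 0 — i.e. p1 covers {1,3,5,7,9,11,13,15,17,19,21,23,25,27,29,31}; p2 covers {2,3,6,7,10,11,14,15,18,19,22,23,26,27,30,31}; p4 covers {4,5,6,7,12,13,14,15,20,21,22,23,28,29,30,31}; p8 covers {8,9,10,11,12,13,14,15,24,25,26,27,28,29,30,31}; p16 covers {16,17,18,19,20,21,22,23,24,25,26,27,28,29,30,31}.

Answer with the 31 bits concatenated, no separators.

1001111101101111110001011111100

Place data at non-parity positions: p1 p2 0 p4 1 1 1 p8 0 1 1 0 1 1 1 p16 1 1 0 0 0 1 0 1 1 1 1 1 1 0 0
p1 (pos 1,3,5,7,9,11,13,15,17,19,21,23,25,27,29,31): XOR of data positions = 0⊕1⊕1⊕0⊕1⊕1⊕1⊕1⊕0⊕0⊕0⊕1⊕1⊕1⊕0 = 1
p2 (pos 2,3,6,7,10,11,14,15,18,19,22,23,26,27,30,31): XOR of data positions = 0⊕1⊕1⊕1⊕1⊕1⊕1⊕1⊕0⊕1⊕0⊕1⊕1⊕0⊕0 = 0
p4 (pos 4,5,6,7,12,13,14,15,20,21,22,23,28,29,30,31): XOR of data positions = 1⊕1⊕1⊕0⊕1⊕1⊕1⊕0⊕0⊕1⊕0⊕1⊕1⊕0⊕0 = 1
p8 (pos 8,9,10,11,12,13,14,15,24,25,26,27,28,29,30,31): XOR of data positions = 0⊕1⊕1⊕0⊕1⊕1⊕1⊕1⊕1⊕1⊕1⊕1⊕1⊕0⊕0 = 1
p16 (pos 16,17,18,19,20,21,22,23,24,25,26,27,28,29,30,31): XOR of data positions = 1⊕1⊕0⊕0⊕0⊕1⊕0⊕1⊕1⊕1⊕1⊕1⊕1⊕0⊕0 = 1
Codeword: 1001111101101111110001011111100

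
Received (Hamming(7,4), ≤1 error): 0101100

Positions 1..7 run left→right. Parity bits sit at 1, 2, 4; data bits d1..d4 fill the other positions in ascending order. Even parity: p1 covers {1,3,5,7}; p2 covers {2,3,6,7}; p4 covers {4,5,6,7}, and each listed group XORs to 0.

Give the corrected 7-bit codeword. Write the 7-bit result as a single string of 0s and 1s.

0111100

s1 (pos 1,3,5,7): 0⊕0⊕1⊕0 = 1
s2 (pos 2,3,6,7): 1⊕0⊕0⊕0 = 1
s4 (pos 4,5,6,7): 1⊕1⊕0⊕0 = 0
Syndrome s4…s1 = 011 → error at position 3.
Flip position 3: 0101100 → 0111100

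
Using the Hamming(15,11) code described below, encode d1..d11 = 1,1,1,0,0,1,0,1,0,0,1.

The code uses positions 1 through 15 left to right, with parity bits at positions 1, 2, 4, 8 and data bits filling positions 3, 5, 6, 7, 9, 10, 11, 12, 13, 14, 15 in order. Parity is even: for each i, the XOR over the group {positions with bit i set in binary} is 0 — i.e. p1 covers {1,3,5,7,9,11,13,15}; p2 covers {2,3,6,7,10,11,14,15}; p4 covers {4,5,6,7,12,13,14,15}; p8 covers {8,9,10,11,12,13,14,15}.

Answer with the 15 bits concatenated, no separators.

101011010101001

Place data at non-parity positions: p1 p2 1 p4 1 1 0 p8 0 1 0 1 0 0 1
p1 (pos 1,3,5,7,9,11,13,15): XOR of data positions = 1⊕1⊕0⊕0⊕0⊕0⊕1 = 1
p2 (pos 2,3,6,7,10,11,14,15): XOR of data positions = 1⊕1⊕0⊕1⊕0⊕0⊕1 = 0
p4 (pos 4,5,6,7,12,13,14,15): XOR of data positions = 1⊕1⊕0⊕1⊕0⊕0⊕1 = 0
p8 (pos 8,9,10,11,12,13,14,15): XOR of data positions = 0⊕1⊕0⊕1⊕0⊕0⊕1 = 1
Codeword: 101011010101001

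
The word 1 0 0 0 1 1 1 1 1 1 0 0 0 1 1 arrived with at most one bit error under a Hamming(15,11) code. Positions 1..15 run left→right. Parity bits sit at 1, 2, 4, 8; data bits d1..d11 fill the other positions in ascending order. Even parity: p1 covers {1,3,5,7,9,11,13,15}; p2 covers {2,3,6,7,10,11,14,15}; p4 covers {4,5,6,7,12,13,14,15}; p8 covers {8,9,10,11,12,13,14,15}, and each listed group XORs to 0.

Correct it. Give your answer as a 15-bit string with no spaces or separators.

s1 (pos 1,3,5,7,9,11,13,15): 1⊕0⊕1⊕1⊕1⊕0⊕0⊕1 = 1
s2 (pos 2,3,6,7,10,11,14,15): 0⊕0⊕1⊕1⊕1⊕0⊕1⊕1 = 1
s4 (pos 4,5,6,7,12,13,14,15): 0⊕1⊕1⊕1⊕0⊕0⊕1⊕1 = 1
s8 (pos 8,9,10,11,12,13,14,15): 1⊕1⊕1⊕0⊕0⊕0⊕1⊕1 = 1
Syndrome s8…s1 = 1111 → error at position 15.
Flip position 15: 100011111100011 → 100011111100010

100011111100010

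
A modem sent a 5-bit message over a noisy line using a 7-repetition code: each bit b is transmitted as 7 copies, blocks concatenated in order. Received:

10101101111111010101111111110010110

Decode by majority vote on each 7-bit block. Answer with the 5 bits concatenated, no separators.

11110

Block 1 (1010110): 4 ones → 1
Block 2 (1111111): 7 ones → 1
Block 3 (0101011): 4 ones → 1
Block 4 (1111111): 7 ones → 1
Block 5 (0010110): 3 ones → 0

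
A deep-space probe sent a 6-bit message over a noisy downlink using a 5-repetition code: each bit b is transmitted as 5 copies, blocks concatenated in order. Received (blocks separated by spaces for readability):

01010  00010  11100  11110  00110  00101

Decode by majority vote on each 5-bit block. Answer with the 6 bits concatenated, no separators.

Block 1 (01010): 2 ones → 0
Block 2 (00010): 1 one → 0
Block 3 (11100): 3 ones → 1
Block 4 (11110): 4 ones → 1
Block 5 (00110): 2 ones → 0
Block 6 (00101): 2 ones → 0

001100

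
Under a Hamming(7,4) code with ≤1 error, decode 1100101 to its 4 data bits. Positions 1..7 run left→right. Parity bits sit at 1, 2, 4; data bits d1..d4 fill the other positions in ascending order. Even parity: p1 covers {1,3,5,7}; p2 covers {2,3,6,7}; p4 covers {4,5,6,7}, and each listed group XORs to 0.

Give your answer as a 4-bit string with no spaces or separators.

s1 (pos 1,3,5,7): 1⊕0⊕1⊕1 = 1
s2 (pos 2,3,6,7): 1⊕0⊕0⊕1 = 0
s4 (pos 4,5,6,7): 0⊕1⊕0⊕1 = 0
Syndrome s4…s1 = 001 → error at position 1.
Flip position 1: 1100101 → 0100101
Read data bits from positions 3,5,6,7: 0101

0101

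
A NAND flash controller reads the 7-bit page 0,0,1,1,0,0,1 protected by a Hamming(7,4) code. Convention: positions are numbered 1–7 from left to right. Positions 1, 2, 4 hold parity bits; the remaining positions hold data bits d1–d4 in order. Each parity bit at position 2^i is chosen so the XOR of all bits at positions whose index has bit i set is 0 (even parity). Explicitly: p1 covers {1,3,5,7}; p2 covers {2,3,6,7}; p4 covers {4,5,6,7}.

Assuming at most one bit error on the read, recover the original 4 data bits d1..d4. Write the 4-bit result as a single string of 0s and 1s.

1001

s1 (pos 1,3,5,7): 0⊕1⊕0⊕1 = 0
s2 (pos 2,3,6,7): 0⊕1⊕0⊕1 = 0
s4 (pos 4,5,6,7): 1⊕0⊕0⊕1 = 0
Syndrome s4…s1 = 000 → no error.
Read data bits from positions 3,5,6,7: 1001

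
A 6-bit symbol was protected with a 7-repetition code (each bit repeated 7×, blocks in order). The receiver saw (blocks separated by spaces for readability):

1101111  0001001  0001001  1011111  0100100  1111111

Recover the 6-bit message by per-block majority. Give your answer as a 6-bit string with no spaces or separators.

Block 1 (1101111): 6 ones → 1
Block 2 (0001001): 2 ones → 0
Block 3 (0001001): 2 ones → 0
Block 4 (1011111): 6 ones → 1
Block 5 (0100100): 2 ones → 0
Block 6 (1111111): 7 ones → 1

100101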